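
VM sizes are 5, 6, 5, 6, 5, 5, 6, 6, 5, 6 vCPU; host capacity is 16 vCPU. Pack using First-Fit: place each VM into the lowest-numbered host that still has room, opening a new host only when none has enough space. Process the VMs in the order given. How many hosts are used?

Put 5 vCPU in host 1; 11 vCPU remain.
Put 6 vCPU in host 1; 5 vCPU remain.
Put 5 vCPU in host 1; 0 vCPU remain.
Put 6 vCPU in host 2; 10 vCPU remain.
Put 5 vCPU in host 2; 5 vCPU remain.
Put 5 vCPU in host 2; 0 vCPU remain.
Put 6 vCPU in host 3; 10 vCPU remain.
Put 6 vCPU in host 3; 4 vCPU remain.
Put 5 vCPU in host 4; 11 vCPU remain.
Put 6 vCPU in host 4; 5 vCPU remain.

4 hosts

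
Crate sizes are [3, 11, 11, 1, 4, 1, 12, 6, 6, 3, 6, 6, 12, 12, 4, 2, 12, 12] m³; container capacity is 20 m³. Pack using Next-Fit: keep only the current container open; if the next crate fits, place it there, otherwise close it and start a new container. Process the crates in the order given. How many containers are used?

8 containers

Put 3 m³ in container 1; 17 m³ remain.
Put 11 m³ in container 1; 6 m³ remain.
Put 11 m³ in container 2; 9 m³ remain.
Put 1 m³ in container 2; 8 m³ remain.
Put 4 m³ in container 2; 4 m³ remain.
Put 1 m³ in container 2; 3 m³ remain.
Put 12 m³ in container 3; 8 m³ remain.
Put 6 m³ in container 3; 2 m³ remain.
Put 6 m³ in container 4; 14 m³ remain.
Put 3 m³ in container 4; 11 m³ remain.
Put 6 m³ in container 4; 5 m³ remain.
Put 6 m³ in container 5; 14 m³ remain.
Put 12 m³ in container 5; 2 m³ remain.
Put 12 m³ in container 6; 8 m³ remain.
Put 4 m³ in container 6; 4 m³ remain.
Put 2 m³ in container 6; 2 m³ remain.
Put 12 m³ in container 7; 8 m³ remain.
Put 12 m³ in container 8; 8 m³ remain.
Final containers: [3,11] [11,1,4,1] [12,6] [6,3,6] [6,12] [12,4,2] [12] [12].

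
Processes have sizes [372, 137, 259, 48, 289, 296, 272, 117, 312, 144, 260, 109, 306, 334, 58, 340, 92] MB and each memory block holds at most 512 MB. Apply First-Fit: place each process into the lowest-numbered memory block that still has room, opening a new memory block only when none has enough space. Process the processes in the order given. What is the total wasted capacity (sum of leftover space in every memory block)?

memory block 1: place 372 MB, 140 MB left
memory block 1: place 137 MB, 3 MB left
memory block 2: place 259 MB, 253 MB left
memory block 2: place 48 MB, 205 MB left
memory block 3: place 289 MB, 223 MB left
memory block 4: place 296 MB, 216 MB left
memory block 5: place 272 MB, 240 MB left
memory block 2: place 117 MB, 88 MB left
memory block 6: place 312 MB, 200 MB left
memory block 3: place 144 MB, 79 MB left
memory block 7: place 260 MB, 252 MB left
memory block 4: place 109 MB, 107 MB left
memory block 8: place 306 MB, 206 MB left
memory block 9: place 334 MB, 178 MB left
memory block 2: place 58 MB, 30 MB left
memory block 10: place 340 MB, 172 MB left
memory block 4: place 92 MB, 15 MB left
10 memory blocks × 512 MB = 5120 MB; used 3745 MB; unused 1375 MB.

1375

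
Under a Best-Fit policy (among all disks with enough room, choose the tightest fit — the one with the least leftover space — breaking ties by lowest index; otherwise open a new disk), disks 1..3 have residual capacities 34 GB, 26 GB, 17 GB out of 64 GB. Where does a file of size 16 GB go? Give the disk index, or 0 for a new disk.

Disks with room: disk 1 (34 GB), disk 2 (26 GB), disk 3 (17 GB).
Tightest fit is disk 3 with 17 GB free.

3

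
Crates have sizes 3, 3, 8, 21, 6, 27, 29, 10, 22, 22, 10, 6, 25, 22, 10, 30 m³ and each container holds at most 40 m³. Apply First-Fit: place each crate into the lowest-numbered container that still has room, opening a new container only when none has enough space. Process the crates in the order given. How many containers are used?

Put 3 m³ in container 1; 37 m³ remain.
Put 3 m³ in container 1; 34 m³ remain.
Put 8 m³ in container 1; 26 m³ remain.
Put 21 m³ in container 1; 5 m³ remain.
Put 6 m³ in container 2; 34 m³ remain.
Put 27 m³ in container 2; 7 m³ remain.
Put 29 m³ in container 3; 11 m³ remain.
Put 10 m³ in container 3; 1 m³ remain.
Put 22 m³ in container 4; 18 m³ remain.
Put 22 m³ in container 5; 18 m³ remain.
Put 10 m³ in container 4; 8 m³ remain.
Put 6 m³ in container 2; 1 m³ remain.
Put 25 m³ in container 6; 15 m³ remain.
Put 22 m³ in container 7; 18 m³ remain.
Put 10 m³ in container 5; 8 m³ remain.
Put 30 m³ in container 8; 10 m³ remain.
Final containers: [3,3,8,21] [6,27,6] [29,10] [22,10] [22,10] [25] [22] [30].

8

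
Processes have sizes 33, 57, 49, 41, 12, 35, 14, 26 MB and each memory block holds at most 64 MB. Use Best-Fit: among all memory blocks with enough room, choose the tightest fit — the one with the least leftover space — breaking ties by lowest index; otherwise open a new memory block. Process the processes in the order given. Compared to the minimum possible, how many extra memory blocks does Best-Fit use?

Best-Fit: [33] [57] [49,12] [41,14] [35,26] → 5 memory blocks.
Total size 267 MB; any packing needs at least ⌈267/64⌉ = 5 memory blocks.
So 5 is already optimal.

0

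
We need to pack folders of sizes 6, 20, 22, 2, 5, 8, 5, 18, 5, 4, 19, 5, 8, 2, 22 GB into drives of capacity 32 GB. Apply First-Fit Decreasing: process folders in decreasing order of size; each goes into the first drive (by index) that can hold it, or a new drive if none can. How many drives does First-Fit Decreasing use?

Sorted descending: 22, 22, 20, 19, 18, 8, 8, 6, 5, 5, 5, 5, 4, 2, 2.
drive 1: place 22 GB, 10 GB left
drive 2: place 22 GB, 10 GB left
drive 3: place 20 GB, 12 GB left
drive 4: place 19 GB, 13 GB left
drive 5: place 18 GB, 14 GB left
drive 1: place 8 GB, 2 GB left
drive 2: place 8 GB, 2 GB left
drive 3: place 6 GB, 6 GB left
drive 3: place 5 GB, 1 GB left
drive 4: place 5 GB, 8 GB left
drive 4: place 5 GB, 3 GB left
drive 5: place 5 GB, 9 GB left
drive 5: place 4 GB, 5 GB left
drive 1: place 2 GB, 0 GB left
drive 2: place 2 GB, 0 GB left
Final drives: [22,8,2] [22,8,2] [20,6,5] [19,5,5] [18,5,4].

5 drives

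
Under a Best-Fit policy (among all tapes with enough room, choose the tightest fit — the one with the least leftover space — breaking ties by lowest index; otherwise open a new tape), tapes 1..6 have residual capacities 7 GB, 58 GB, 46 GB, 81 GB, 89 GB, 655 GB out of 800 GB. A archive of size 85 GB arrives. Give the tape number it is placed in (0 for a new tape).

5

Tapes with room: tape 5 (89 GB), tape 6 (655 GB).
Tightest fit is tape 5 with 89 GB free.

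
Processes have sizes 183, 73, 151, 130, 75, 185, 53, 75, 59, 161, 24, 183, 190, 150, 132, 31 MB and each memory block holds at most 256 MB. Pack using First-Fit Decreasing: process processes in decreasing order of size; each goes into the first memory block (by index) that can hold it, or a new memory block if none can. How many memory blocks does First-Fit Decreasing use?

9 memory blocks

Sorted descending: 190, 185, 183, 183, 161, 151, 150, 132, 130, 75, 75, 73, 59, 53, 31, 24.
memory block 1: place 190 MB, 66 MB left
memory block 2: place 185 MB, 71 MB left
memory block 3: place 183 MB, 73 MB left
memory block 4: place 183 MB, 73 MB left
memory block 5: place 161 MB, 95 MB left
memory block 6: place 151 MB, 105 MB left
memory block 7: place 150 MB, 106 MB left
memory block 8: place 132 MB, 124 MB left
memory block 9: place 130 MB, 126 MB left
memory block 5: place 75 MB, 20 MB left
memory block 6: place 75 MB, 30 MB left
memory block 3: place 73 MB, 0 MB left
memory block 1: place 59 MB, 7 MB left
memory block 2: place 53 MB, 18 MB left
memory block 4: place 31 MB, 42 MB left
memory block 4: place 24 MB, 18 MB left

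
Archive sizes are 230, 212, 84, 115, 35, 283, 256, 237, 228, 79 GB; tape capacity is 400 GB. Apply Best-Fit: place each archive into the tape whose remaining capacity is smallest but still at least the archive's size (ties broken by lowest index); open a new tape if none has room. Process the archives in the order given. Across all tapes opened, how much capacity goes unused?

641

230 GB → tape 1 (remaining 170 GB)
212 GB → tape 2 (remaining 188 GB)
84 GB → tape 1 (remaining 86 GB)
115 GB → tape 2 (remaining 73 GB)
35 GB → tape 2 (remaining 38 GB)
283 GB → tape 3 (remaining 117 GB)
256 GB → tape 4 (remaining 144 GB)
237 GB → tape 5 (remaining 163 GB)
228 GB → tape 6 (remaining 172 GB)
79 GB → tape 1 (remaining 7 GB)
6 tapes × 400 GB = 2400 GB; used 1759 GB; unused 641 GB.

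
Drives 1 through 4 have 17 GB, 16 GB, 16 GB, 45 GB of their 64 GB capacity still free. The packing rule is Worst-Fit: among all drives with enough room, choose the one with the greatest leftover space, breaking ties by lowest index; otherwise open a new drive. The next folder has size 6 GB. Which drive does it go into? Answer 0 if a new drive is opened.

Drives with room: drive 1 (17 GB), drive 2 (16 GB), drive 3 (16 GB), drive 4 (45 GB).
Most room is drive 4 with 45 GB free.

4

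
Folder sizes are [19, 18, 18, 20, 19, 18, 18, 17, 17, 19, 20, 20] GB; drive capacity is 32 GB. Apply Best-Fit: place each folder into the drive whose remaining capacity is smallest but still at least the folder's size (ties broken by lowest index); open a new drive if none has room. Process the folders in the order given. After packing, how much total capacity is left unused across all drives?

161

Put 19 GB in drive 1; 13 GB remain.
Put 18 GB in drive 2; 14 GB remain.
Put 18 GB in drive 3; 14 GB remain.
Put 20 GB in drive 4; 12 GB remain.
Put 19 GB in drive 5; 13 GB remain.
Put 18 GB in drive 6; 14 GB remain.
Put 18 GB in drive 7; 14 GB remain.
Put 17 GB in drive 8; 15 GB remain.
Put 17 GB in drive 9; 15 GB remain.
Put 19 GB in drive 10; 13 GB remain.
Put 20 GB in drive 11; 12 GB remain.
Put 20 GB in drive 12; 12 GB remain.
12 drives × 32 GB = 384 GB; used 223 GB; unused 161 GB.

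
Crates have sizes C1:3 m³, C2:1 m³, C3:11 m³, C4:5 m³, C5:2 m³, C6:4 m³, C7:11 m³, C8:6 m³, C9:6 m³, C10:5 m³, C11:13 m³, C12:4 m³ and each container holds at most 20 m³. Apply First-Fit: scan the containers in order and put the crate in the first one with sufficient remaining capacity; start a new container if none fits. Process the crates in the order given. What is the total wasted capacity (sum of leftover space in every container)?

Put C1 (3 m³) in container 1; 17 m³ remain.
Put C2 (1 m³) in container 1; 16 m³ remain.
Put C3 (11 m³) in container 1; 5 m³ remain.
Put C4 (5 m³) in container 1; 0 m³ remain.
Put C5 (2 m³) in container 2; 18 m³ remain.
Put C6 (4 m³) in container 2; 14 m³ remain.
Put C7 (11 m³) in container 2; 3 m³ remain.
Put C8 (6 m³) in container 3; 14 m³ remain.
Put C9 (6 m³) in container 3; 8 m³ remain.
Put C10 (5 m³) in container 3; 3 m³ remain.
Put C11 (13 m³) in container 4; 7 m³ remain.
Put C12 (4 m³) in container 4; 3 m³ remain.
4 containers × 20 m³ = 80 m³; used 71 m³; unused 9 m³.

9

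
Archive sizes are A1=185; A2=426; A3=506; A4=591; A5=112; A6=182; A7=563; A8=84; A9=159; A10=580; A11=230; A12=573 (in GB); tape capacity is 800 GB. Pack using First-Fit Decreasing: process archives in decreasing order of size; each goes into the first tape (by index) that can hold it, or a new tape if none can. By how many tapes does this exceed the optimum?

0

First-Fit Decreasing: [591,185] [580,182] [573,159] [563,230] [506,112,84] [426] → 6 tapes.
Total size 4191 GB; any packing needs at least ⌈4191/800⌉ = 6 tapes.
So 6 is already optimal.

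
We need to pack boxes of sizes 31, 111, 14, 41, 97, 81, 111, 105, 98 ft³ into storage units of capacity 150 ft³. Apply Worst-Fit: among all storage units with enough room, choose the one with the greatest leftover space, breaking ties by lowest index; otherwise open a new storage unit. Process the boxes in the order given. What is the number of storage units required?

6

31 ft³ → storage unit 1 (remaining 119 ft³)
111 ft³ → storage unit 1 (remaining 8 ft³)
14 ft³ → storage unit 2 (remaining 136 ft³)
41 ft³ → storage unit 2 (remaining 95 ft³)
97 ft³ → storage unit 3 (remaining 53 ft³)
81 ft³ → storage unit 2 (remaining 14 ft³)
111 ft³ → storage unit 4 (remaining 39 ft³)
105 ft³ → storage unit 5 (remaining 45 ft³)
98 ft³ → storage unit 6 (remaining 52 ft³)
Final storage units: [31,111] [14,41,81] [97] [111] [105] [98].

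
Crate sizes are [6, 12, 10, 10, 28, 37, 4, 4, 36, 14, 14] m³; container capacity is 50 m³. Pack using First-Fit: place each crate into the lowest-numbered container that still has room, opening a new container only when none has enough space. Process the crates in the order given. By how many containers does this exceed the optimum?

0

First-Fit: [6,12,10,10,4,4] [28,14] [37] [36,14] → 4 containers.
Total size 175 m³; any packing needs at least ⌈175/50⌉ = 4 containers.
So 4 is already optimal.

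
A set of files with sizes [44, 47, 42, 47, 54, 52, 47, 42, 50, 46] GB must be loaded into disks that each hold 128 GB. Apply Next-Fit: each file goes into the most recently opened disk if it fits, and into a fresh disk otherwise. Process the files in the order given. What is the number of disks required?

disk 1: place 44 GB, 84 GB left
disk 1: place 47 GB, 37 GB left
disk 2: place 42 GB, 86 GB left
disk 2: place 47 GB, 39 GB left
disk 3: place 54 GB, 74 GB left
disk 3: place 52 GB, 22 GB left
disk 4: place 47 GB, 81 GB left
disk 4: place 42 GB, 39 GB left
disk 5: place 50 GB, 78 GB left
disk 5: place 46 GB, 32 GB left

5 disks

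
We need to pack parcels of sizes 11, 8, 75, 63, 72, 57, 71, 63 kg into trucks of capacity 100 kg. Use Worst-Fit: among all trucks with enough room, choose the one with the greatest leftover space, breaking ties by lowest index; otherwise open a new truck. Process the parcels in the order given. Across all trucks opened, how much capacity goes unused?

11 kg → truck 1 (remaining 89 kg)
8 kg → truck 1 (remaining 81 kg)
75 kg → truck 1 (remaining 6 kg)
63 kg → truck 2 (remaining 37 kg)
72 kg → truck 3 (remaining 28 kg)
57 kg → truck 4 (remaining 43 kg)
71 kg → truck 5 (remaining 29 kg)
63 kg → truck 6 (remaining 37 kg)
6 trucks × 100 kg = 600 kg; used 420 kg; unused 180 kg.

180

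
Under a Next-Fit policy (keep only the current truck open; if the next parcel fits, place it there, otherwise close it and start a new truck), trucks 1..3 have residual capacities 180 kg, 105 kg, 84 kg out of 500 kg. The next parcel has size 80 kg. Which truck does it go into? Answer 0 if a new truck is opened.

3

Next-Fit only looks at truck 3, which has 84 kg free.
80 kg fits there.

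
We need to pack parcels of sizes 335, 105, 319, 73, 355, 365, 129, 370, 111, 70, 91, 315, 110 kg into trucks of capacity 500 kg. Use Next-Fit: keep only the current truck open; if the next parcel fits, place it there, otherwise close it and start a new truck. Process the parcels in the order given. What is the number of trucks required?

Put 335 kg in truck 1; 165 kg remain.
Put 105 kg in truck 1; 60 kg remain.
Put 319 kg in truck 2; 181 kg remain.
Put 73 kg in truck 2; 108 kg remain.
Put 355 kg in truck 3; 145 kg remain.
Put 365 kg in truck 4; 135 kg remain.
Put 129 kg in truck 4; 6 kg remain.
Put 370 kg in truck 5; 130 kg remain.
Put 111 kg in truck 5; 19 kg remain.
Put 70 kg in truck 6; 430 kg remain.
Put 91 kg in truck 6; 339 kg remain.
Put 315 kg in truck 6; 24 kg remain.
Put 110 kg in truck 7; 390 kg remain.
Final trucks: [335,105] [319,73] [355] [365,129] [370,111] [70,91,315] [110].

7 trucks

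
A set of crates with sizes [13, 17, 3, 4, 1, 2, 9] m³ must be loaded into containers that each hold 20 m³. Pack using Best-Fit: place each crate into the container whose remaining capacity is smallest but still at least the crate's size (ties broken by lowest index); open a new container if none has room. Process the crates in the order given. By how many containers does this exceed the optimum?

0

Best-Fit: [13,4,1,2] [17,3] [9] → 3 containers.
Total size 49 m³; any packing needs at least ⌈49/20⌉ = 3 containers.
So 3 is already optimal.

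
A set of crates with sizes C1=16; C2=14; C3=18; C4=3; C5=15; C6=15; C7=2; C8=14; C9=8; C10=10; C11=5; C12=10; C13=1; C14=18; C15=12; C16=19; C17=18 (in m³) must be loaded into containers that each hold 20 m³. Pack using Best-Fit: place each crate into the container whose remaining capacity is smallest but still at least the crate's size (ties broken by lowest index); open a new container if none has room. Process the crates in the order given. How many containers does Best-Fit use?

12

container 1: place C1 (16 m³), 4 m³ left
container 2: place C2 (14 m³), 6 m³ left
container 3: place C3 (18 m³), 2 m³ left
container 1: place C4 (3 m³), 1 m³ left
container 4: place C5 (15 m³), 5 m³ left
container 5: place C6 (15 m³), 5 m³ left
container 3: place C7 (2 m³), 0 m³ left
container 6: place C8 (14 m³), 6 m³ left
container 7: place C9 (8 m³), 12 m³ left
container 7: place C10 (10 m³), 2 m³ left
container 4: place C11 (5 m³), 0 m³ left
container 8: place C12 (10 m³), 10 m³ left
container 1: place C13 (1 m³), 0 m³ left
container 9: place C14 (18 m³), 2 m³ left
container 10: place C15 (12 m³), 8 m³ left
container 11: place C16 (19 m³), 1 m³ left
container 12: place C17 (18 m³), 2 m³ left
Final containers: [16,3,1] [14] [18,2] [15,5] [15] [14] [8,10] [10] [18] [12] [19] [18].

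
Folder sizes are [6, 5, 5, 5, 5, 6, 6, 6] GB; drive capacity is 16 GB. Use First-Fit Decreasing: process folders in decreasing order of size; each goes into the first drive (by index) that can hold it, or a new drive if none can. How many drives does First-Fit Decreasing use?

Sorted descending: 6, 6, 6, 6, 5, 5, 5, 5.
6 GB → drive 1 (remaining 10 GB)
6 GB → drive 1 (remaining 4 GB)
6 GB → drive 2 (remaining 10 GB)
6 GB → drive 2 (remaining 4 GB)
5 GB → drive 3 (remaining 11 GB)
5 GB → drive 3 (remaining 6 GB)
5 GB → drive 3 (remaining 1 GB)
5 GB → drive 4 (remaining 11 GB)

4 drives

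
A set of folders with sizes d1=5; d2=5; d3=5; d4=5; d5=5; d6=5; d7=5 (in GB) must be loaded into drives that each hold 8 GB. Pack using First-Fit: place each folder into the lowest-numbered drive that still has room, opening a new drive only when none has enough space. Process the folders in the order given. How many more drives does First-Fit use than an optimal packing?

0

First-Fit: [5] [5] [5] [5] [5] [5] [5] → 7 drives.
7 folders exceed 4 GB (half the capacity), and no two of those can share a drive, so at least 7 drives are needed.
So 7 is already optimal.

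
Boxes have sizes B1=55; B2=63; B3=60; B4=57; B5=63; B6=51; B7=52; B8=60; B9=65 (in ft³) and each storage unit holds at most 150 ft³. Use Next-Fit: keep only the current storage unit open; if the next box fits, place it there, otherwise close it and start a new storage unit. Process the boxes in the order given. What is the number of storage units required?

5

Put B1 (55 ft³) in storage unit 1; 95 ft³ remain.
Put B2 (63 ft³) in storage unit 1; 32 ft³ remain.
Put B3 (60 ft³) in storage unit 2; 90 ft³ remain.
Put B4 (57 ft³) in storage unit 2; 33 ft³ remain.
Put B5 (63 ft³) in storage unit 3; 87 ft³ remain.
Put B6 (51 ft³) in storage unit 3; 36 ft³ remain.
Put B7 (52 ft³) in storage unit 4; 98 ft³ remain.
Put B8 (60 ft³) in storage unit 4; 38 ft³ remain.
Put B9 (65 ft³) in storage unit 5; 85 ft³ remain.
Final storage units: [55,63] [60,57] [63,51] [52,60] [65].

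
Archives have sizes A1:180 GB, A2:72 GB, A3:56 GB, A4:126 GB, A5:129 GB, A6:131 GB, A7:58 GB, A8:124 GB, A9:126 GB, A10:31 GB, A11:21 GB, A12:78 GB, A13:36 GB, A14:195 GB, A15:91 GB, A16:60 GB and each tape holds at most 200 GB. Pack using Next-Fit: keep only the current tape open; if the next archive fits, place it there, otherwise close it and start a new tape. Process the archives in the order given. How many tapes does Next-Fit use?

10 tapes

A1 (180 GB) → tape 1 (remaining 20 GB)
A2 (72 GB) → tape 2 (remaining 128 GB)
A3 (56 GB) → tape 2 (remaining 72 GB)
A4 (126 GB) → tape 3 (remaining 74 GB)
A5 (129 GB) → tape 4 (remaining 71 GB)
A6 (131 GB) → tape 5 (remaining 69 GB)
A7 (58 GB) → tape 5 (remaining 11 GB)
A8 (124 GB) → tape 6 (remaining 76 GB)
A9 (126 GB) → tape 7 (remaining 74 GB)
A10 (31 GB) → tape 7 (remaining 43 GB)
A11 (21 GB) → tape 7 (remaining 22 GB)
A12 (78 GB) → tape 8 (remaining 122 GB)
A13 (36 GB) → tape 8 (remaining 86 GB)
A14 (195 GB) → tape 9 (remaining 5 GB)
A15 (91 GB) → tape 10 (remaining 109 GB)
A16 (60 GB) → tape 10 (remaining 49 GB)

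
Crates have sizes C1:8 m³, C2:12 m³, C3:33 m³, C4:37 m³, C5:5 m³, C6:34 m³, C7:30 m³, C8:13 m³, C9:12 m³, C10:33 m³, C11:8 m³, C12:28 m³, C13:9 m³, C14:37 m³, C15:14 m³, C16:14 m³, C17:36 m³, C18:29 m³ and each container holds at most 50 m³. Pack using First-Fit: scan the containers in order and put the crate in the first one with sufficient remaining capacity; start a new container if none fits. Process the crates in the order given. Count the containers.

10 containers

container 1: place C1 (8 m³), 42 m³ left
container 1: place C2 (12 m³), 30 m³ left
container 2: place C3 (33 m³), 17 m³ left
container 3: place C4 (37 m³), 13 m³ left
container 1: place C5 (5 m³), 25 m³ left
container 4: place C6 (34 m³), 16 m³ left
container 5: place C7 (30 m³), 20 m³ left
container 1: place C8 (13 m³), 12 m³ left
container 1: place C9 (12 m³), 0 m³ left
container 6: place C10 (33 m³), 17 m³ left
container 2: place C11 (8 m³), 9 m³ left
container 7: place C12 (28 m³), 22 m³ left
container 2: place C13 (9 m³), 0 m³ left
container 8: place C14 (37 m³), 13 m³ left
container 4: place C15 (14 m³), 2 m³ left
container 5: place C16 (14 m³), 6 m³ left
container 9: place C17 (36 m³), 14 m³ left
container 10: place C18 (29 m³), 21 m³ left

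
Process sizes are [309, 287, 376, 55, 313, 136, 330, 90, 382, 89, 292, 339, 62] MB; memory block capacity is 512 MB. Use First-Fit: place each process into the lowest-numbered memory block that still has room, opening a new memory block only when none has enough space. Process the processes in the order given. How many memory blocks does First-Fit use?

8

Put 309 MB in memory block 1; 203 MB remain.
Put 287 MB in memory block 2; 225 MB remain.
Put 376 MB in memory block 3; 136 MB remain.
Put 55 MB in memory block 1; 148 MB remain.
Put 313 MB in memory block 4; 199 MB remain.
Put 136 MB in memory block 1; 12 MB remain.
Put 330 MB in memory block 5; 182 MB remain.
Put 90 MB in memory block 2; 135 MB remain.
Put 382 MB in memory block 6; 130 MB remain.
Put 89 MB in memory block 2; 46 MB remain.
Put 292 MB in memory block 7; 220 MB remain.
Put 339 MB in memory block 8; 173 MB remain.
Put 62 MB in memory block 3; 74 MB remain.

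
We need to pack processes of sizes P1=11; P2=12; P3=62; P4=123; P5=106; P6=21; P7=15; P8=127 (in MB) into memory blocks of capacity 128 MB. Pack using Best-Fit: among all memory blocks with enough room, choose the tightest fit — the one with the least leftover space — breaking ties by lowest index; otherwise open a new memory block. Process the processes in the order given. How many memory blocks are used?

Put P1 (11 MB) in memory block 1; 117 MB remain.
Put P2 (12 MB) in memory block 1; 105 MB remain.
Put P3 (62 MB) in memory block 1; 43 MB remain.
Put P4 (123 MB) in memory block 2; 5 MB remain.
Put P5 (106 MB) in memory block 3; 22 MB remain.
Put P6 (21 MB) in memory block 3; 1 MB remain.
Put P7 (15 MB) in memory block 1; 28 MB remain.
Put P8 (127 MB) in memory block 4; 1 MB remain.

4 memory blocks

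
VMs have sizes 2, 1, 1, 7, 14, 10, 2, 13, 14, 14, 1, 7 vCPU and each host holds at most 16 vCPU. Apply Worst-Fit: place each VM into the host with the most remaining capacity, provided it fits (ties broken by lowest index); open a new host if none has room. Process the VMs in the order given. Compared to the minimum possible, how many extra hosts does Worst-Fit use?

1

Worst-Fit: [2,1,1,7,1] [14] [10,2] [13] [14] [14] [7] → 7 hosts.
Total size 86 vCPU; any packing needs at least ⌈86/16⌉ = 6 hosts.
An optimal packing achieves that bound: [14,2] [14,2] [14,1,1] [13,1] [10] [7,7] → 6 hosts.
Excess: 7 − 6 = 1.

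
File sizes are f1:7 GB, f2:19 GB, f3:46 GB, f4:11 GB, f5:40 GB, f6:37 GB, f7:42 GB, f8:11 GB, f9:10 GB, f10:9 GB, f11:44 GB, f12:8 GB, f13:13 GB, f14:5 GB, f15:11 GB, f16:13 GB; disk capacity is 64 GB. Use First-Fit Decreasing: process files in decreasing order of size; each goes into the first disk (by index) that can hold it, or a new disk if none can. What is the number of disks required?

Sorted descending: 46, 44, 42, 40, 37, 19, 13, 13, 11, 11, 11, 10, 9, 8, 7, 5.
Put 46 GB in disk 1; 18 GB remain.
Put 44 GB in disk 2; 20 GB remain.
Put 42 GB in disk 3; 22 GB remain.
Put 40 GB in disk 4; 24 GB remain.
Put 37 GB in disk 5; 27 GB remain.
Put 19 GB in disk 2; 1 GB remain.
Put 13 GB in disk 1; 5 GB remain.
Put 13 GB in disk 3; 9 GB remain.
Put 11 GB in disk 4; 13 GB remain.
Put 11 GB in disk 4; 2 GB remain.
Put 11 GB in disk 5; 16 GB remain.
Put 10 GB in disk 5; 6 GB remain.
Put 9 GB in disk 3; 0 GB remain.
Put 8 GB in disk 6; 56 GB remain.
Put 7 GB in disk 6; 49 GB remain.
Put 5 GB in disk 1; 0 GB remain.
Final disks: [46,13,5] [44,19] [42,13,9] [40,11,11] [37,11,10] [8,7].

6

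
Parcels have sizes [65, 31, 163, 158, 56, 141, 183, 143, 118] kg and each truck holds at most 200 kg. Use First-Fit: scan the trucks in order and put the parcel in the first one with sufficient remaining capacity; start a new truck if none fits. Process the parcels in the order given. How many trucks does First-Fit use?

7 trucks

65 kg → truck 1 (remaining 135 kg)
31 kg → truck 1 (remaining 104 kg)
163 kg → truck 2 (remaining 37 kg)
158 kg → truck 3 (remaining 42 kg)
56 kg → truck 1 (remaining 48 kg)
141 kg → truck 4 (remaining 59 kg)
183 kg → truck 5 (remaining 17 kg)
143 kg → truck 6 (remaining 57 kg)
118 kg → truck 7 (remaining 82 kg)
Final trucks: [65,31,56] [163] [158] [141] [183] [143] [118].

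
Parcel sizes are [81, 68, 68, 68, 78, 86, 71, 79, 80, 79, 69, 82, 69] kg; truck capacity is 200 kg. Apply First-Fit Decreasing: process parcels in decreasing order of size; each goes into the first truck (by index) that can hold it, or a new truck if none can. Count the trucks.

7

Sorted descending: 86, 82, 81, 80, 79, 79, 78, 71, 69, 69, 68, 68, 68.
86 kg → truck 1 (remaining 114 kg)
82 kg → truck 1 (remaining 32 kg)
81 kg → truck 2 (remaining 119 kg)
80 kg → truck 2 (remaining 39 kg)
79 kg → truck 3 (remaining 121 kg)
79 kg → truck 3 (remaining 42 kg)
78 kg → truck 4 (remaining 122 kg)
71 kg → truck 4 (remaining 51 kg)
69 kg → truck 5 (remaining 131 kg)
69 kg → truck 5 (remaining 62 kg)
68 kg → truck 6 (remaining 132 kg)
68 kg → truck 6 (remaining 64 kg)
68 kg → truck 7 (remaining 132 kg)
Final trucks: [86,82] [81,80] [79,79] [78,71] [69,69] [68,68] [68].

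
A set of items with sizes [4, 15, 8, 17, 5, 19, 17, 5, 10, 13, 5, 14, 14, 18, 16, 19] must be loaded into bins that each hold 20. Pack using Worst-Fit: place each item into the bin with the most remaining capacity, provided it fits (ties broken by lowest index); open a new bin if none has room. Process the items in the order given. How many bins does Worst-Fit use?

bin 1: place 4, 16 left
bin 1: place 15, 1 left
bin 2: place 8, 12 left
bin 3: place 17, 3 left
bin 2: place 5, 7 left
bin 4: place 19, 1 left
bin 5: place 17, 3 left
bin 2: place 5, 2 left
bin 6: place 10, 10 left
bin 7: place 13, 7 left
bin 6: place 5, 5 left
bin 8: place 14, 6 left
bin 9: place 14, 6 left
bin 10: place 18, 2 left
bin 11: place 16, 4 left
bin 12: place 19, 1 left
Final bins: [4,15] [8,5,5] [17] [19] [17] [10,5] [13] [14] [14] [18] [16] [19].

12 bins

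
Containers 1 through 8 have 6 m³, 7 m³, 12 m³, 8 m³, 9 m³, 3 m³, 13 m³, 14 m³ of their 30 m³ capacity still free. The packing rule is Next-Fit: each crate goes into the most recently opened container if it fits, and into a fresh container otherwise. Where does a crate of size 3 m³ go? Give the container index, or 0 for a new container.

8

Next-Fit only looks at container 8, which has 14 m³ free.
3 m³ fits there.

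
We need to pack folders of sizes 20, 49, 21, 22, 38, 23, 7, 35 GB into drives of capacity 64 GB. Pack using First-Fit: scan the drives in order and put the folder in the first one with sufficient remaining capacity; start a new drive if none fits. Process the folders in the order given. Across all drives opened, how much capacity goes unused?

20 GB → drive 1 (remaining 44 GB)
49 GB → drive 2 (remaining 15 GB)
21 GB → drive 1 (remaining 23 GB)
22 GB → drive 1 (remaining 1 GB)
38 GB → drive 3 (remaining 26 GB)
23 GB → drive 3 (remaining 3 GB)
7 GB → drive 2 (remaining 8 GB)
35 GB → drive 4 (remaining 29 GB)
4 drives × 64 GB = 256 GB; used 215 GB; unused 41 GB.

41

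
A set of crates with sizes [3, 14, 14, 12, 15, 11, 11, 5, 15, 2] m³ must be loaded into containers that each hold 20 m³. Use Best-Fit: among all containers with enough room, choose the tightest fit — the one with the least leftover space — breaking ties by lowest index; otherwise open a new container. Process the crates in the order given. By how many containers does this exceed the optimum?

Best-Fit: [3,14,2] [14] [12] [15,5] [11] [11] [15] → 7 containers.
7 crates exceed 10 m³ (half the capacity), and no two of those can share a container, so at least 7 containers are needed.
So 7 is already optimal.

0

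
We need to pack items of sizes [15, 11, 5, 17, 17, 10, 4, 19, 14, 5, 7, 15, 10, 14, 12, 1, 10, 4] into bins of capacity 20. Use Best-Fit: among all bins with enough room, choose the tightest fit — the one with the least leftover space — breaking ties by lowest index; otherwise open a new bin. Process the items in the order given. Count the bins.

bin 1: place 15, 5 left
bin 2: place 11, 9 left
bin 1: place 5, 0 left
bin 3: place 17, 3 left
bin 4: place 17, 3 left
bin 5: place 10, 10 left
bin 2: place 4, 5 left
bin 6: place 19, 1 left
bin 7: place 14, 6 left
bin 2: place 5, 0 left
bin 5: place 7, 3 left
bin 8: place 15, 5 left
bin 9: place 10, 10 left
bin 10: place 14, 6 left
bin 11: place 12, 8 left
bin 6: place 1, 0 left
bin 9: place 10, 0 left
bin 8: place 4, 1 left

11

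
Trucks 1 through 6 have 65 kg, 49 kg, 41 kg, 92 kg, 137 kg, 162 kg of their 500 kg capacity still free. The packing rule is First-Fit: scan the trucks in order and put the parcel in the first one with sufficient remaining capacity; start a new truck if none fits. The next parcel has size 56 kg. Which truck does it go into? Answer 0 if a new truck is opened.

Trucks with room: truck 1 (65 kg), truck 4 (92 kg), truck 5 (137 kg), truck 6 (162 kg).
The first with room is truck 1.

1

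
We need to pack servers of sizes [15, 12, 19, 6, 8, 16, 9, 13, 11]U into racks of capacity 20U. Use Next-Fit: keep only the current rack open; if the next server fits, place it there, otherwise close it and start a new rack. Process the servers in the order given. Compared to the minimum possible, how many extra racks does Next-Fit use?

Next-Fit: [15] [12] [19] [6,8] [16] [9] [13] [11] → 8 racks.
Total size 109U; any packing needs at least ⌈109/20⌉ = 6 racks.
An optimal packing achieves that bound: [19] [16] [15] [13,6] [12,8] [11,9] → 6 racks.
Excess: 8 − 6 = 2.

2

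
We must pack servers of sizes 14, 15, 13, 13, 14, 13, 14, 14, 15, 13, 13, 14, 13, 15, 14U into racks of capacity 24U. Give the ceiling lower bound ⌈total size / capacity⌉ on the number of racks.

Total size = 14 + 15 + 13 + 13 + 14 + 13 + 14 + 14 + 15 + 13 + 13 + 14 + 13 + 15 + 14 = 207U.
⌈207 / 24⌉ = 9.

9 racks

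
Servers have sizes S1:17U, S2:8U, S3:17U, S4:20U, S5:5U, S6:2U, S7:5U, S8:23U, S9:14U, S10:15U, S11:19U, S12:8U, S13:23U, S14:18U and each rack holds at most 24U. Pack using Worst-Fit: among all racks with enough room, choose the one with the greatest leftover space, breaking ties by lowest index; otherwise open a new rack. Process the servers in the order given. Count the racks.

S1 (17U) → rack 1 (remaining 7U)
S2 (8U) → rack 2 (remaining 16U)
S3 (17U) → rack 3 (remaining 7U)
S4 (20U) → rack 4 (remaining 4U)
S5 (5U) → rack 2 (remaining 11U)
S6 (2U) → rack 2 (remaining 9U)
S7 (5U) → rack 2 (remaining 4U)
S8 (23U) → rack 5 (remaining 1U)
S9 (14U) → rack 6 (remaining 10U)
S10 (15U) → rack 7 (remaining 9U)
S11 (19U) → rack 8 (remaining 5U)
S12 (8U) → rack 6 (remaining 2U)
S13 (23U) → rack 9 (remaining 1U)
S14 (18U) → rack 10 (remaining 6U)
Final racks: [17] [8,5,2,5] [17] [20] [23] [14,8] [15] [19] [23] [18].

10 racks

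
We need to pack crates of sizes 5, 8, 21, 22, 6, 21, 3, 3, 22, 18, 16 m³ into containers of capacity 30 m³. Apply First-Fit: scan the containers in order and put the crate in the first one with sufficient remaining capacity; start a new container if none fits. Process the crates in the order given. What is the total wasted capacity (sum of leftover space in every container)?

5 m³ → container 1 (remaining 25 m³)
8 m³ → container 1 (remaining 17 m³)
21 m³ → container 2 (remaining 9 m³)
22 m³ → container 3 (remaining 8 m³)
6 m³ → container 1 (remaining 11 m³)
21 m³ → container 4 (remaining 9 m³)
3 m³ → container 1 (remaining 8 m³)
3 m³ → container 1 (remaining 5 m³)
22 m³ → container 5 (remaining 8 m³)
18 m³ → container 6 (remaining 12 m³)
16 m³ → container 7 (remaining 14 m³)
7 containers × 30 m³ = 210 m³; used 145 m³; unused 65 m³.

65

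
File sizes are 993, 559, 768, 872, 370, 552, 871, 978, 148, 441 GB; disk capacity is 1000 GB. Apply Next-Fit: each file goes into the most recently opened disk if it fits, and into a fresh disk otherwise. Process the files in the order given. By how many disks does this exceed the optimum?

Next-Fit: [993] [559] [768] [872] [370,552] [871] [978] [148,441] → 8 disks.
Total size 6552 GB; any packing needs at least ⌈6552/1000⌉ = 7 disks.
An optimal packing achieves that bound: [993] [978] [872] [871] [768,148] [559,441] [552,370] → 7 disks.
Excess: 8 − 7 = 1.

1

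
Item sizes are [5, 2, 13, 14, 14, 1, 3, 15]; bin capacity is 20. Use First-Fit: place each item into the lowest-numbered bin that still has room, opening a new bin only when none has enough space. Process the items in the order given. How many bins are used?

Put 5 in bin 1; 15 remain.
Put 2 in bin 1; 13 remain.
Put 13 in bin 1; 0 remain.
Put 14 in bin 2; 6 remain.
Put 14 in bin 3; 6 remain.
Put 1 in bin 2; 5 remain.
Put 3 in bin 2; 2 remain.
Put 15 in bin 4; 5 remain.
Final bins: [5,2,13] [14,1,3] [14] [15].

4 bins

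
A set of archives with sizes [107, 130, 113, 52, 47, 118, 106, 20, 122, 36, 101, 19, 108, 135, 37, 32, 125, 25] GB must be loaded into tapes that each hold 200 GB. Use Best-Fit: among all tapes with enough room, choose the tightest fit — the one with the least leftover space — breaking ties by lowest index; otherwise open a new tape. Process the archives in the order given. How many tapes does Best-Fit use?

10 tapes

107 GB → tape 1 (remaining 93 GB)
130 GB → tape 2 (remaining 70 GB)
113 GB → tape 3 (remaining 87 GB)
52 GB → tape 2 (remaining 18 GB)
47 GB → tape 3 (remaining 40 GB)
118 GB → tape 4 (remaining 82 GB)
106 GB → tape 5 (remaining 94 GB)
20 GB → tape 3 (remaining 20 GB)
122 GB → tape 6 (remaining 78 GB)
36 GB → tape 6 (remaining 42 GB)
101 GB → tape 7 (remaining 99 GB)
19 GB → tape 3 (remaining 1 GB)
108 GB → tape 8 (remaining 92 GB)
135 GB → tape 9 (remaining 65 GB)
37 GB → tape 6 (remaining 5 GB)
32 GB → tape 9 (remaining 33 GB)
125 GB → tape 10 (remaining 75 GB)
25 GB → tape 9 (remaining 8 GB)
Final tapes: [107] [130,52] [113,47,20,19] [118] [106] [122,36,37] [101] [108] [135,32,25] [125].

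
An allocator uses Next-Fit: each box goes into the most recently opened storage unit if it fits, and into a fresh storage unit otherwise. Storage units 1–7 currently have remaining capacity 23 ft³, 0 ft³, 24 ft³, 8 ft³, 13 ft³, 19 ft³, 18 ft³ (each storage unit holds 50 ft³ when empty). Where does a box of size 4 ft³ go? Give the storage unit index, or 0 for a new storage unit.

Next-Fit only looks at storage unit 7, which has 18 ft³ free.
4 ft³ fits there.

7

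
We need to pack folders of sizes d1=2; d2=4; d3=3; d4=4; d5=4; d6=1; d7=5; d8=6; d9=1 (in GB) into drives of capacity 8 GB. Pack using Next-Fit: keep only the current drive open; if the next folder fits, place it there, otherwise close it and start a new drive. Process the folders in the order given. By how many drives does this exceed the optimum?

Next-Fit: [2,4] [3,4] [4,1] [5] [6,1] → 5 drives.
Total size 30 GB; any packing needs at least ⌈30/8⌉ = 4 drives.
An optimal packing achieves that bound: [6,2] [5,3] [4,4] [4,1,1] → 4 drives.
Excess: 5 − 4 = 1.

1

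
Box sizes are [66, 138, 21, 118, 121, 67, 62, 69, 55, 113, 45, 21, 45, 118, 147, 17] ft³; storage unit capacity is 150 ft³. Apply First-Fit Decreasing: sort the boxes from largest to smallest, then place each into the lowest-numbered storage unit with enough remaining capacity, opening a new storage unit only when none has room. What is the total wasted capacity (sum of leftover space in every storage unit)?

127

Sorted descending: 147, 138, 121, 118, 118, 113, 69, 67, 66, 62, 55, 45, 45, 21, 21, 17.
Put 147 ft³ in storage unit 1; 3 ft³ remain.
Put 138 ft³ in storage unit 2; 12 ft³ remain.
Put 121 ft³ in storage unit 3; 29 ft³ remain.
Put 118 ft³ in storage unit 4; 32 ft³ remain.
Put 118 ft³ in storage unit 5; 32 ft³ remain.
Put 113 ft³ in storage unit 6; 37 ft³ remain.
Put 69 ft³ in storage unit 7; 81 ft³ remain.
Put 67 ft³ in storage unit 7; 14 ft³ remain.
Put 66 ft³ in storage unit 8; 84 ft³ remain.
Put 62 ft³ in storage unit 8; 22 ft³ remain.
Put 55 ft³ in storage unit 9; 95 ft³ remain.
Put 45 ft³ in storage unit 9; 50 ft³ remain.
Put 45 ft³ in storage unit 9; 5 ft³ remain.
Put 21 ft³ in storage unit 3; 8 ft³ remain.
Put 21 ft³ in storage unit 4; 11 ft³ remain.
Put 17 ft³ in storage unit 5; 15 ft³ remain.
9 storage units × 150 ft³ = 1350 ft³; used 1223 ft³; unused 127 ft³.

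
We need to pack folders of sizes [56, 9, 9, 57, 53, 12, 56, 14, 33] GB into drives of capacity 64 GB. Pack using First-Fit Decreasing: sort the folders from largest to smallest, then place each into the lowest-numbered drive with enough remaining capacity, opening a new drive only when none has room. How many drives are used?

Sorted descending: 57, 56, 56, 53, 33, 14, 12, 9, 9.
57 GB → drive 1 (remaining 7 GB)
56 GB → drive 2 (remaining 8 GB)
56 GB → drive 3 (remaining 8 GB)
53 GB → drive 4 (remaining 11 GB)
33 GB → drive 5 (remaining 31 GB)
14 GB → drive 5 (remaining 17 GB)
12 GB → drive 5 (remaining 5 GB)
9 GB → drive 4 (remaining 2 GB)
9 GB → drive 6 (remaining 55 GB)
Final drives: [57] [56] [56] [53,9] [33,14,12] [9].

6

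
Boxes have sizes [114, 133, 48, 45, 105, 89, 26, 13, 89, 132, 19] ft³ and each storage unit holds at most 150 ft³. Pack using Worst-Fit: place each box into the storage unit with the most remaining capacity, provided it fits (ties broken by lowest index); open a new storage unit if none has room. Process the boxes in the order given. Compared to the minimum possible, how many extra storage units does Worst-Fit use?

1

Worst-Fit: [114] [133] [48,45,13] [105] [89,26] [89,19] [132] → 7 storage units.
Total size 813 ft³; any packing needs at least ⌈813/150⌉ = 6 storage units.
An optimal packing achieves that bound: [133,13] [132] [114,26] [105,45] [89,48] [89,19] → 6 storage units.
Excess: 7 − 6 = 1.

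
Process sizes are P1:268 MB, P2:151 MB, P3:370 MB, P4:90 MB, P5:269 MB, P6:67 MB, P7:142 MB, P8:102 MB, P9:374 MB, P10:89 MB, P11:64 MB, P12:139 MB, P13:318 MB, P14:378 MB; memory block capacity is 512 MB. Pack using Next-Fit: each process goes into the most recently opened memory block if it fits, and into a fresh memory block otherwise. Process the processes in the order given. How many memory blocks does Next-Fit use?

7 memory blocks

P1 (268 MB) → memory block 1 (remaining 244 MB)
P2 (151 MB) → memory block 1 (remaining 93 MB)
P3 (370 MB) → memory block 2 (remaining 142 MB)
P4 (90 MB) → memory block 2 (remaining 52 MB)
P5 (269 MB) → memory block 3 (remaining 243 MB)
P6 (67 MB) → memory block 3 (remaining 176 MB)
P7 (142 MB) → memory block 3 (remaining 34 MB)
P8 (102 MB) → memory block 4 (remaining 410 MB)
P9 (374 MB) → memory block 4 (remaining 36 MB)
P10 (89 MB) → memory block 5 (remaining 423 MB)
P11 (64 MB) → memory block 5 (remaining 359 MB)
P12 (139 MB) → memory block 5 (remaining 220 MB)
P13 (318 MB) → memory block 6 (remaining 194 MB)
P14 (378 MB) → memory block 7 (remaining 134 MB)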